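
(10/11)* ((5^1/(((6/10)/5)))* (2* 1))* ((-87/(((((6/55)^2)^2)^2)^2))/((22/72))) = -53609056367257251420.01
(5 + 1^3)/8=3/4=0.75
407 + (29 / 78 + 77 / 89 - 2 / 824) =583796615 / 1430052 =408.23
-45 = -45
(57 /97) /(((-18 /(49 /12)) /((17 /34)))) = -931 /13968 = -0.07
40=40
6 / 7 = 0.86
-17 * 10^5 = -1700000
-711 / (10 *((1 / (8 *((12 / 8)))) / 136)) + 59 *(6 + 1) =-578111 / 5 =-115622.20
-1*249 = -249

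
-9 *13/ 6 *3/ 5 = -117/ 10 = -11.70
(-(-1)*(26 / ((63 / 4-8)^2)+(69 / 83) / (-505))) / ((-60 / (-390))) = 2.80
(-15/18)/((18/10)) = -25/54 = -0.46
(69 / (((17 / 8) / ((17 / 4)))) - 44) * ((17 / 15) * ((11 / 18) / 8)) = 8789 / 1080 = 8.14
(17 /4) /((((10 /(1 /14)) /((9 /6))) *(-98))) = -51 /109760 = -0.00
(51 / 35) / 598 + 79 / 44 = 827857 / 460460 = 1.80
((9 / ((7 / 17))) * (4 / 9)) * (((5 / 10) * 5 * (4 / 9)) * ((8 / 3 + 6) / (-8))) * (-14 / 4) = 1105 / 27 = 40.93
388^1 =388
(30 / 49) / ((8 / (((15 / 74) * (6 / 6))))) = 0.02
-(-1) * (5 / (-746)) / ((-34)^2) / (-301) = 5 / 259575176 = 0.00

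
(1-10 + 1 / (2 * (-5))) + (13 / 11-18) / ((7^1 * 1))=-8857 / 770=-11.50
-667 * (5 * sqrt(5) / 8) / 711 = -3335 * sqrt(5) / 5688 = -1.31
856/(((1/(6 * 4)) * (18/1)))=3424/3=1141.33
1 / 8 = 0.12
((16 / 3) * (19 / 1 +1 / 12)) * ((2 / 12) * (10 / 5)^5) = 14656 / 27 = 542.81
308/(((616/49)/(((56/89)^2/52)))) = 0.19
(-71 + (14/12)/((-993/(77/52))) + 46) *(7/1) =-54221573/309816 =-175.01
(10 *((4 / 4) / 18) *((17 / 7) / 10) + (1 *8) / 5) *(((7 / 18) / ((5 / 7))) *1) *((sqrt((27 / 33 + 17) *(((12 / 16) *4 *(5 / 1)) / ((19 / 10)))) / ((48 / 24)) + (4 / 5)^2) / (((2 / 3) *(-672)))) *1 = -7651 *sqrt(1254) / 21669120 - 1093 / 810000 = -0.01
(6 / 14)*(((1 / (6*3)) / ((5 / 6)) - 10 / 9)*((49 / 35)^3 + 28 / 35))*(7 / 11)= -20821 / 20625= -1.01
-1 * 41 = -41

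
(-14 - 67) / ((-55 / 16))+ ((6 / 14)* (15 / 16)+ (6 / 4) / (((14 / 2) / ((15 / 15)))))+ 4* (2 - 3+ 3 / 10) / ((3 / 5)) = 360601 / 18480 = 19.51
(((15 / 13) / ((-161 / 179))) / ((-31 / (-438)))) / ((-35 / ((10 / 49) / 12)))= 196005 / 22254869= 0.01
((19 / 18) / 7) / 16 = 19 / 2016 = 0.01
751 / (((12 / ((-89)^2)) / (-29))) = -172511459 / 12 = -14375954.92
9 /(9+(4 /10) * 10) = 0.69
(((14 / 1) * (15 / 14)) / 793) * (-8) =-0.15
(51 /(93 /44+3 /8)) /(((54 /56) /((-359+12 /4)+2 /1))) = -4942784 /657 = -7523.26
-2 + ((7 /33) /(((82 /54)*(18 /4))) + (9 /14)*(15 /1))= 48453 /6314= 7.67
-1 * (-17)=17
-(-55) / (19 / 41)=2255 / 19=118.68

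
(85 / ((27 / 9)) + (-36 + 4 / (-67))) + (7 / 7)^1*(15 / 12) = -5207 / 804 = -6.48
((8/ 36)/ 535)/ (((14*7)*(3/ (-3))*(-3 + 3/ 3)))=1/ 471870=0.00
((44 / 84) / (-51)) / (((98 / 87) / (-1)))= 0.01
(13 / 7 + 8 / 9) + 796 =50321 / 63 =798.75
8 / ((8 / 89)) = 89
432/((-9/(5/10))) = -24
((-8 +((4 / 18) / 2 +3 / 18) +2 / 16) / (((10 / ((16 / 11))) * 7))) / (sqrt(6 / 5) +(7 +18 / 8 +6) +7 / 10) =-63452 / 6380703 +8752 * sqrt(30) / 70187733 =-0.01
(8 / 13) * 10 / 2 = 3.08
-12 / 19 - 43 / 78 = -1753 / 1482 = -1.18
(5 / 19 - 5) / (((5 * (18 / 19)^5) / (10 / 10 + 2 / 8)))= -651605 / 419904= -1.55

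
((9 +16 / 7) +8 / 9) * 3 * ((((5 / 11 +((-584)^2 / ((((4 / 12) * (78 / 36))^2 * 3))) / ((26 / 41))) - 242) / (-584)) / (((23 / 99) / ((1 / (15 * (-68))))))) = 90.64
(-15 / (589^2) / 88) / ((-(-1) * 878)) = -15 / 26804504144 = -0.00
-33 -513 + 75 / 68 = -37053 / 68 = -544.90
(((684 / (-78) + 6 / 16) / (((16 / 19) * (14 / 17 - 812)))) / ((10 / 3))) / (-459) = -0.00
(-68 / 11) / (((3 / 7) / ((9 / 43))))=-1428 / 473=-3.02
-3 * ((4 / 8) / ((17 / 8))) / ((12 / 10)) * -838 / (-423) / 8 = -2095 / 14382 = -0.15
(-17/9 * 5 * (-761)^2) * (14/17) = -40538470/9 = -4504274.44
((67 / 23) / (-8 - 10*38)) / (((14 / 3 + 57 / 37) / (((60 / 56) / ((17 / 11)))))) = -1227105 / 1463375368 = -0.00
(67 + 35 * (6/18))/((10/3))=118/5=23.60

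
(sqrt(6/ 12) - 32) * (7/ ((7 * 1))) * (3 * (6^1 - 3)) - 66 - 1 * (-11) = -343 + 9 * sqrt(2)/ 2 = -336.64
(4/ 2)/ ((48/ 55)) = 55/ 24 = 2.29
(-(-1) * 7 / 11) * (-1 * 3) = -1.91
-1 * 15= -15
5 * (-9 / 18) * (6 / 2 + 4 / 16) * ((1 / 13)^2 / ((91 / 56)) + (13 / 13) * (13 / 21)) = -143645 / 28392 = -5.06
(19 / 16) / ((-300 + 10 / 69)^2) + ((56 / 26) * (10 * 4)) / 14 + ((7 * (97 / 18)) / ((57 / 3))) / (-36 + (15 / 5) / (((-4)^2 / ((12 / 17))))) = 226472623788855923 / 37135752357787200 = 6.10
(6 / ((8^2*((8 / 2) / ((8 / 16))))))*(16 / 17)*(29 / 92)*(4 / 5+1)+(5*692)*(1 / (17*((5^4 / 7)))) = 2.29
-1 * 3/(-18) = 1/6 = 0.17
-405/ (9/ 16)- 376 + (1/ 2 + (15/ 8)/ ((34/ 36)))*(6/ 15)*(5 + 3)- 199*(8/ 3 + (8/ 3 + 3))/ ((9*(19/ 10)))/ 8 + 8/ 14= -1342543121/ 1220940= -1099.60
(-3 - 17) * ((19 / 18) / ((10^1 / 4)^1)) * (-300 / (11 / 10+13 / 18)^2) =1282500 / 1681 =762.94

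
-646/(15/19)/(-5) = 163.65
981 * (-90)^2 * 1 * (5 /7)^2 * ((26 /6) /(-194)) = -430413750 /4753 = -90556.23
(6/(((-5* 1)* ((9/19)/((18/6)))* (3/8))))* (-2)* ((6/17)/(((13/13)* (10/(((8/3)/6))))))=2432/3825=0.64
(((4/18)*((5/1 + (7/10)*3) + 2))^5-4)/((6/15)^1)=74.54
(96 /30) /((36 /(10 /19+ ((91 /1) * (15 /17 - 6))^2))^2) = 1418247051988971961 /12211187805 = 116143251.14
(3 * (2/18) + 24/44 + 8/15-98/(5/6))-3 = -19666/165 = -119.19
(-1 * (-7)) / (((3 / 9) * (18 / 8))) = 28 / 3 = 9.33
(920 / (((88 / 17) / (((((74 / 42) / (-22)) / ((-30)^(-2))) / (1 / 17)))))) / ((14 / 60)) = -933315.48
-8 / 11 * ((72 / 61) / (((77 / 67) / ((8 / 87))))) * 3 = -0.21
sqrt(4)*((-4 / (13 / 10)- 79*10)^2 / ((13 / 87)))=18495521400 / 2197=8418535.00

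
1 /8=0.12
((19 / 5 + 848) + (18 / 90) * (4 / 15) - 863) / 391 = -836 / 29325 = -0.03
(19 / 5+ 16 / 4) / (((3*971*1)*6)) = 13 / 29130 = 0.00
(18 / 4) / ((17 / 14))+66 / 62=2514 / 527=4.77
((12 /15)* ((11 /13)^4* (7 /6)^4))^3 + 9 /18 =92966119144269284131921 /99052461244611400968000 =0.94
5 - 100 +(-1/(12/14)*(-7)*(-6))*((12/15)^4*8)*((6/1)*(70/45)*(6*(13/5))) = -73353131/3125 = -23473.00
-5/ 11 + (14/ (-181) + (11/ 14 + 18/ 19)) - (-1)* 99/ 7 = 8126299/ 529606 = 15.34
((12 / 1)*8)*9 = 864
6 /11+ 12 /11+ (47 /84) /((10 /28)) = 1057 /330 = 3.20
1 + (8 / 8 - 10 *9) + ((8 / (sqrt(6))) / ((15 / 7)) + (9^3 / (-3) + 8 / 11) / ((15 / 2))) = -3970 / 33 + 28 *sqrt(6) / 45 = -118.78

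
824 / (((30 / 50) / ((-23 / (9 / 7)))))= -663320 / 27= -24567.41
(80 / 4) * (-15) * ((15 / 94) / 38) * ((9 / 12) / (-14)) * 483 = 232875 / 7144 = 32.60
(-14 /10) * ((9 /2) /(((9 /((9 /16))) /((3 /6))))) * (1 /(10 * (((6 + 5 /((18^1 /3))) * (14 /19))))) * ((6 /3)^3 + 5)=-0.05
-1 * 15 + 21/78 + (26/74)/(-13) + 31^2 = 910285/962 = 946.24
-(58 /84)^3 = -24389 /74088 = -0.33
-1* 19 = -19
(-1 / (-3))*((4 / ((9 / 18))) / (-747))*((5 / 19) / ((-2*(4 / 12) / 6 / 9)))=120 / 1577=0.08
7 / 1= 7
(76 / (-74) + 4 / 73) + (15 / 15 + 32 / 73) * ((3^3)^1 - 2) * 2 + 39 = 296963 / 2701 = 109.95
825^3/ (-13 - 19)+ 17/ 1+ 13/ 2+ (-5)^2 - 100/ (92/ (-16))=-12914810879/ 736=-17547297.39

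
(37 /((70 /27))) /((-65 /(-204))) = 101898 /2275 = 44.79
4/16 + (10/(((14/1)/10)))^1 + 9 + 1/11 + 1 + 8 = 7849/308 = 25.48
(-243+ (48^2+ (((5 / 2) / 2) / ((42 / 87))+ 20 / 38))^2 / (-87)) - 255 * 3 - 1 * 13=-2042153784611 / 32830784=-62202.41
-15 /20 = -3 /4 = -0.75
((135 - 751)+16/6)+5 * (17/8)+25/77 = -1113205/1848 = -602.38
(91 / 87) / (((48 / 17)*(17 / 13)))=0.28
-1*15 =-15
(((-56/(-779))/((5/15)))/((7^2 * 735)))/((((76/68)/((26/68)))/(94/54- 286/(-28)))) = 117494/4797522135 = 0.00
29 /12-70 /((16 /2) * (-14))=73 /24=3.04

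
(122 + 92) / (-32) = -107 / 16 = -6.69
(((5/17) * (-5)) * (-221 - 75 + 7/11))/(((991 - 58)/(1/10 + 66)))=3579315/116314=30.77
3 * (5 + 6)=33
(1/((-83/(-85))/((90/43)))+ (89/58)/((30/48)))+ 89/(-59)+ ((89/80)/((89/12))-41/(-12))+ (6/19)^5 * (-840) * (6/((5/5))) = -4160048661295199/453613339000230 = -9.17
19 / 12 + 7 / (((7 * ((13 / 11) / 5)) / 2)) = 1567 / 156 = 10.04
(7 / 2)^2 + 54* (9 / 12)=211 / 4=52.75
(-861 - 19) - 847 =-1727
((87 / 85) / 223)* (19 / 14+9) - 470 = -24942257 / 53074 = -469.95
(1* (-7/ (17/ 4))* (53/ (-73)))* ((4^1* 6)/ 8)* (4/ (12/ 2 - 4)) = 8904/ 1241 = 7.17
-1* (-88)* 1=88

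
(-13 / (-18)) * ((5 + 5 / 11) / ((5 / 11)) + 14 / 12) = 1027 / 108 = 9.51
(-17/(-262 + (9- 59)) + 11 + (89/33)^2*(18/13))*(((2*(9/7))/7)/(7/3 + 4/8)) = 552141/201586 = 2.74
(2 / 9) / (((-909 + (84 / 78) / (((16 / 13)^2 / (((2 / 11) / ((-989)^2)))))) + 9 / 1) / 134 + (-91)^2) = 184544045312 / 6871363939339443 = 0.00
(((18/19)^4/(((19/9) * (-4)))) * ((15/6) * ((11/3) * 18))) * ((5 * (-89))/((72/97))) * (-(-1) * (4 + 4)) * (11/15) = 137071493460/2476099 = 55357.84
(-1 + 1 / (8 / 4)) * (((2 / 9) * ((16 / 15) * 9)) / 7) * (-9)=48 / 35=1.37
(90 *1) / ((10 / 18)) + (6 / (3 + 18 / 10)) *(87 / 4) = 3027 / 16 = 189.19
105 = 105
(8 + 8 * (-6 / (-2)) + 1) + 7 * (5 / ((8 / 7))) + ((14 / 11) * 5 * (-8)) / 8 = 5039 / 88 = 57.26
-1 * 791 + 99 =-692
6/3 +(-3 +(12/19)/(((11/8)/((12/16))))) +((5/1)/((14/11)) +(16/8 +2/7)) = 16265/2926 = 5.56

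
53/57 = 0.93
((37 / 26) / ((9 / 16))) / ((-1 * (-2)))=148 / 117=1.26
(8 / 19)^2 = 64 / 361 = 0.18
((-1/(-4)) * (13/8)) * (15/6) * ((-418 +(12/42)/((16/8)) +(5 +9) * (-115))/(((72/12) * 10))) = -184535/5376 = -34.33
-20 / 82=-10 / 41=-0.24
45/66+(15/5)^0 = 1.68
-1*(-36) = 36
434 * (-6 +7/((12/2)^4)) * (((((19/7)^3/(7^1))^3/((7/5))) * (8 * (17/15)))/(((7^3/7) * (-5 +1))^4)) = -0.00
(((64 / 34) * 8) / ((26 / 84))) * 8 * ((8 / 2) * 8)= 12454.81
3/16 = 0.19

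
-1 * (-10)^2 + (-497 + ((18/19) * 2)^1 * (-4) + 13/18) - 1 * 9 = -209597/342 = -612.86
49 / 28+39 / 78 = 9 / 4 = 2.25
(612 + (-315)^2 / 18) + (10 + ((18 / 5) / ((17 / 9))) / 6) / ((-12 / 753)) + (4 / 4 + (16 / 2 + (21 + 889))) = 2174663 / 340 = 6396.07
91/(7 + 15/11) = 1001/92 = 10.88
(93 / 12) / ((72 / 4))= 31 / 72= 0.43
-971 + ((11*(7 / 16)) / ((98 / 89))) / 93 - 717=-35163437 / 20832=-1687.95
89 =89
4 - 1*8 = -4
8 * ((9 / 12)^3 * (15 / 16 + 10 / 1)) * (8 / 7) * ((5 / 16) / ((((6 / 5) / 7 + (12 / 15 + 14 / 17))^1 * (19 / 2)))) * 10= 3346875 / 432896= 7.73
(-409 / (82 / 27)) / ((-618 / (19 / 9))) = 7771 / 16892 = 0.46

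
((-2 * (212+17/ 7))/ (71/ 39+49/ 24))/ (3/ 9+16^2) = -2809872/ 6486515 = -0.43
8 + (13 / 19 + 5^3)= 2540 / 19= 133.68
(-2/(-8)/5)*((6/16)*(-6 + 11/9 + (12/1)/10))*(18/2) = -483/800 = -0.60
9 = 9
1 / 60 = 0.02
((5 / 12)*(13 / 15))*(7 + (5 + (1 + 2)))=65 / 12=5.42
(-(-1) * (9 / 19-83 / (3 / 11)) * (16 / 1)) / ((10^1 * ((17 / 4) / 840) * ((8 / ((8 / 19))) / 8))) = -248299520 / 6137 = -40459.43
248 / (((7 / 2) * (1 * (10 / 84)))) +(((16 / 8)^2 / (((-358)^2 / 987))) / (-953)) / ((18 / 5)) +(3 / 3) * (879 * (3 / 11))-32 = 8090756062043 / 10076574090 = 802.93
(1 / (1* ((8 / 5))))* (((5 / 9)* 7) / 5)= 35 / 72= 0.49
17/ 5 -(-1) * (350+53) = 2032/ 5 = 406.40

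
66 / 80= 33 / 40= 0.82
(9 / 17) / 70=9 / 1190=0.01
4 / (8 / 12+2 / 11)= 33 / 7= 4.71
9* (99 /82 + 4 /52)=12321 /1066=11.56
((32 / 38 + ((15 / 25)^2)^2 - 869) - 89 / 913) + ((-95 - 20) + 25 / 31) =-330155682933 / 336098125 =-982.32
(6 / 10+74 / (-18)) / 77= -158 / 3465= -0.05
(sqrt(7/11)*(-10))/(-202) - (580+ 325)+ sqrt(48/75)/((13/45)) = -11729/13+ 5*sqrt(77)/1111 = -902.19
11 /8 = 1.38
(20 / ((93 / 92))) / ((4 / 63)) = 9660 / 31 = 311.61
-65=-65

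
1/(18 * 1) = 1/18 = 0.06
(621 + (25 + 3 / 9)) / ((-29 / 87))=-1939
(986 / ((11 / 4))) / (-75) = -3944 / 825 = -4.78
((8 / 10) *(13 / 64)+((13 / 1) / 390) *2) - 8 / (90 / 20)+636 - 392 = 242.45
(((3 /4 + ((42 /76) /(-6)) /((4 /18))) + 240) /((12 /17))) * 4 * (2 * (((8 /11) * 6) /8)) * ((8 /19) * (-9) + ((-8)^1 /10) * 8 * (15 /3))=-19195380 /361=-53172.80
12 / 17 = 0.71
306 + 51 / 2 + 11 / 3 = 2011 / 6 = 335.17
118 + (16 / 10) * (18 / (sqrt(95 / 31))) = 144 * sqrt(2945) / 475 + 118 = 134.45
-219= -219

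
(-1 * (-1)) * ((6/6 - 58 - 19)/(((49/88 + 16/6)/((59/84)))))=-98648/5957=-16.56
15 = 15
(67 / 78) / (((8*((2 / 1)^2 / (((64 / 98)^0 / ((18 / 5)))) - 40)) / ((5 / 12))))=-1675 / 958464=-0.00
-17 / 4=-4.25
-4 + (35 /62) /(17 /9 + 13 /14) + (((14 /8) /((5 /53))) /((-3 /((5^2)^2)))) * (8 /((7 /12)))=-116661363 /2201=-53003.80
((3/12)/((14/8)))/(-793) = -0.00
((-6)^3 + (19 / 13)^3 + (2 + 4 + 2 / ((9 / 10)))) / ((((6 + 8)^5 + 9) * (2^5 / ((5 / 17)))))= -20233295 / 5785207118496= -0.00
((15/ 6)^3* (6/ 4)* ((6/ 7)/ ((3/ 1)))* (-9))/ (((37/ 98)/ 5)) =-118125/ 148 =-798.14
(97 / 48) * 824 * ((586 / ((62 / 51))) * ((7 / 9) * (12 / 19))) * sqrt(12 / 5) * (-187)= -260570435356 * sqrt(15) / 8835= -114225801.54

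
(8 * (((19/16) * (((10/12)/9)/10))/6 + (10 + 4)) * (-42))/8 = -1016197/1728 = -588.08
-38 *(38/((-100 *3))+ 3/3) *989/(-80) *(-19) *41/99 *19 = -36434452421/594000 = -61337.46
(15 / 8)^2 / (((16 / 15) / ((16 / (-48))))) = -1125 / 1024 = -1.10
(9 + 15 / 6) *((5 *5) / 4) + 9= 647 / 8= 80.88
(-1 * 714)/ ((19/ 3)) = -2142/ 19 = -112.74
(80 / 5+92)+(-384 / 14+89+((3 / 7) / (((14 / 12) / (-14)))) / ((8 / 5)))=2329 / 14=166.36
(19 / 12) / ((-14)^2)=19 / 2352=0.01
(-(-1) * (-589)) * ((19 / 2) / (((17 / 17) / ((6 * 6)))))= -201438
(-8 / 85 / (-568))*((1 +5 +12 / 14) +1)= 11 / 8449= 0.00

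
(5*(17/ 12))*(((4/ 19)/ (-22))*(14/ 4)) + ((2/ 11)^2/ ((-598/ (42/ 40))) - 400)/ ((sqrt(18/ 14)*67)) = -144716021*sqrt(7)/ 72719790 - 595/ 2508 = -5.50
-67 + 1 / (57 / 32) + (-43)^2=101606 / 57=1782.56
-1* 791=-791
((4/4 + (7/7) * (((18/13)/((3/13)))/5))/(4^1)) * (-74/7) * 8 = -1628/35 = -46.51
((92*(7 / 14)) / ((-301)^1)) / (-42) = 23 / 6321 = 0.00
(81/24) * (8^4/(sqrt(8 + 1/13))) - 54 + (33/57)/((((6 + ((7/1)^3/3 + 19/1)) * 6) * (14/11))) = -1091653/20216 + 4608 * sqrt(1365)/35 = 4810.19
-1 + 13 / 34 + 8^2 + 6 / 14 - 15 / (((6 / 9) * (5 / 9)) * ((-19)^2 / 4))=5443951 / 85918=63.36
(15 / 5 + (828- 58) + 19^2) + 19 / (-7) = 7919 / 7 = 1131.29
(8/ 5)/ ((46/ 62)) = 2.16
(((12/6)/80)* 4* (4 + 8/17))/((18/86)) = 1634/765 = 2.14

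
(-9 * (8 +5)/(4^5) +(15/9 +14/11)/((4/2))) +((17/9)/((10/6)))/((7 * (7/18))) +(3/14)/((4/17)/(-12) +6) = 182575055/101004288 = 1.81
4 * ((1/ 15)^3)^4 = 0.00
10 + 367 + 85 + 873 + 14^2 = 1531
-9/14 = -0.64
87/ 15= 29/ 5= 5.80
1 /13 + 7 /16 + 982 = 204363 /208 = 982.51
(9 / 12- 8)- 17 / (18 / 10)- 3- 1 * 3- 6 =-1033 / 36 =-28.69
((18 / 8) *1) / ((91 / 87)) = 783 / 364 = 2.15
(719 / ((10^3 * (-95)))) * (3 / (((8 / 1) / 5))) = -2157 / 152000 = -0.01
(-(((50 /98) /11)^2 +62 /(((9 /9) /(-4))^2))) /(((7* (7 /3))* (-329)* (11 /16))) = 13833477936 /51518379451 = 0.27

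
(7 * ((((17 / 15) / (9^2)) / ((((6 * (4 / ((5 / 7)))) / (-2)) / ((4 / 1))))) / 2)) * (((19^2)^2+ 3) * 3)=-1107754 / 243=-4558.66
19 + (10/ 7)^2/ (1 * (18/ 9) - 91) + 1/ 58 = 4804383/ 252938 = 18.99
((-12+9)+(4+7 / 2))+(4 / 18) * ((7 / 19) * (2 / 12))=4631 / 1026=4.51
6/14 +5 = 38/7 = 5.43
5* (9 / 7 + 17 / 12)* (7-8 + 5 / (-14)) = -21565 / 1176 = -18.34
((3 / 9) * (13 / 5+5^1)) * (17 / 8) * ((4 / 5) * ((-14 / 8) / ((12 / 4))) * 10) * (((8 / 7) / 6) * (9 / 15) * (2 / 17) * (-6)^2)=-304 / 25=-12.16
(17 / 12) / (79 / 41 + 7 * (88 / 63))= 2091 / 17276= 0.12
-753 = -753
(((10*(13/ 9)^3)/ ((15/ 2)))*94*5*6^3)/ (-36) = -8260720/ 729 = -11331.58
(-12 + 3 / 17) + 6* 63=6225 / 17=366.18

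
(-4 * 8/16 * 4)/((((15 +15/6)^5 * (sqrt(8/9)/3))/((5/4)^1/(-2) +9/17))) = 936 * sqrt(2)/892871875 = 0.00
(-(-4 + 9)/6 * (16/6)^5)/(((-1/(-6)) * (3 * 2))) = -81920/729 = -112.37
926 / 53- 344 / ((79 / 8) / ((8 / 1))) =-1093694 / 4187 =-261.21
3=3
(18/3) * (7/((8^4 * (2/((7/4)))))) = 147/16384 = 0.01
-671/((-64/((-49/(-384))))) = 1.34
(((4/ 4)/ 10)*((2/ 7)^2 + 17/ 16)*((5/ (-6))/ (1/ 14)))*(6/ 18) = -299/ 672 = -0.44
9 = 9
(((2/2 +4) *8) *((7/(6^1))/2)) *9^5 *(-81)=-111602610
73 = 73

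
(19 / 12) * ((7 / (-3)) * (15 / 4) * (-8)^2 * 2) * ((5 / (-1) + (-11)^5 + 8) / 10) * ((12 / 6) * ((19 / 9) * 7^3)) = 1116721004224 / 27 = 41360037193.48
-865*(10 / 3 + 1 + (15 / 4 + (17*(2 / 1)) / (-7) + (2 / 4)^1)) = -270745 / 84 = -3223.15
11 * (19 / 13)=209 / 13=16.08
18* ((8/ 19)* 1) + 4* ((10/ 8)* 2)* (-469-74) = -103026/ 19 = -5422.42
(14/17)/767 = 14/13039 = 0.00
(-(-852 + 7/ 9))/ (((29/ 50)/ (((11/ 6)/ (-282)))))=-44825/ 4698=-9.54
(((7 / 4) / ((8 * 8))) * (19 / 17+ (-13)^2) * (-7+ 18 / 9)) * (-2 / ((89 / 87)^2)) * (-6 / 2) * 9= -5171405715 / 4309024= -1200.13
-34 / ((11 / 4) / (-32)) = 395.64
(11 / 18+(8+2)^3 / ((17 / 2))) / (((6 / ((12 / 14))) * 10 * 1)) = 1.69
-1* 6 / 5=-6 / 5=-1.20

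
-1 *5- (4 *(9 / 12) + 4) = -12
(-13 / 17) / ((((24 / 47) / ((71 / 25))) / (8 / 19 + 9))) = -7765199 / 193800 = -40.07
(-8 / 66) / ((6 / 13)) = -26 / 99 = -0.26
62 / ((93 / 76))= 152 / 3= 50.67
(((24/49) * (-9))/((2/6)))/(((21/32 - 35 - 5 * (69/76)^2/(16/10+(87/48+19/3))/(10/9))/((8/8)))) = 17509042944/45974557769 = 0.38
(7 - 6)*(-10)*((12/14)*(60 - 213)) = 9180/7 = 1311.43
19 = 19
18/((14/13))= 117/7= 16.71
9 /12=3 /4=0.75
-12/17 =-0.71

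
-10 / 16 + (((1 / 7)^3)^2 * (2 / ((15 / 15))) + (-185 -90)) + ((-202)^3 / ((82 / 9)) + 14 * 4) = -34918073196869 / 38588872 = -904874.16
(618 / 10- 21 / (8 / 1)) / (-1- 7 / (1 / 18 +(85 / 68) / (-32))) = -44973 / 323320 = -0.14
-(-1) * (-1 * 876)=-876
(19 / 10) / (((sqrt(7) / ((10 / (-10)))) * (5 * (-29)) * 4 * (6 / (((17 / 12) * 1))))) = 323 * sqrt(7) / 2923200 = 0.00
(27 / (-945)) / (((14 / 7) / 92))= -46 / 35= -1.31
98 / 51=1.92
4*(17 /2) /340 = 1 /10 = 0.10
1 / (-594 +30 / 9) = -3 / 1772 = -0.00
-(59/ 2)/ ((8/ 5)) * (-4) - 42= 127/ 4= 31.75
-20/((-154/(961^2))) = 9235210/77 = 119937.79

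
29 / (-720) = -29 / 720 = -0.04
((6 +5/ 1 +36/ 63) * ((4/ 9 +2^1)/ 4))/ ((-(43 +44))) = -33/ 406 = -0.08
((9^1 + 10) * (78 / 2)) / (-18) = -247 / 6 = -41.17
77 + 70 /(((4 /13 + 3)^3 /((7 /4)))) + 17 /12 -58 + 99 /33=25571057 /954084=26.80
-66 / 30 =-11 / 5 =-2.20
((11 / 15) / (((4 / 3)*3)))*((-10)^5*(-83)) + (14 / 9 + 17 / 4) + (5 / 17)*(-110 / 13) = 1521669.98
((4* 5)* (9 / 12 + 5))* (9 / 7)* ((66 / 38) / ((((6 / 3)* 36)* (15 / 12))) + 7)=276069 / 266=1037.85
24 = 24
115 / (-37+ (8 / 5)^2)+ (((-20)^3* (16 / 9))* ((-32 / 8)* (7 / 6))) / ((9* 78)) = 248069875 / 2719899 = 91.21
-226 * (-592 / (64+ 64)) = 4181 / 4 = 1045.25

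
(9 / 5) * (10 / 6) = 3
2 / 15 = 0.13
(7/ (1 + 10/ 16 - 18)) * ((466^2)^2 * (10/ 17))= -26407767868160/ 2227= -11858000838.87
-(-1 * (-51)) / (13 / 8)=-408 / 13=-31.38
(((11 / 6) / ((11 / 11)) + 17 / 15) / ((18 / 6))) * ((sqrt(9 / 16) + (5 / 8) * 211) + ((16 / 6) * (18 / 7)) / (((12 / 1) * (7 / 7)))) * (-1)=-663851 / 5040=-131.72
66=66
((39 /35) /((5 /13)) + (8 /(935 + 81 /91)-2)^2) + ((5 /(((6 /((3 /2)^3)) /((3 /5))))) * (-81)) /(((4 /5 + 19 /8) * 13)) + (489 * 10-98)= 5024885572410235921 /1047822275058650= 4795.55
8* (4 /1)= 32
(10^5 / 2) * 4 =200000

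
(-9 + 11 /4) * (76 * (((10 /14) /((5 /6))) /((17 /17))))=-2850 /7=-407.14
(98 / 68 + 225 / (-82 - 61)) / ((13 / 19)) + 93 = 5865941 / 63206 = 92.81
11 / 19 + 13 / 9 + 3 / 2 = 1205 / 342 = 3.52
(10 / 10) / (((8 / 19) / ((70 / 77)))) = 95 / 44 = 2.16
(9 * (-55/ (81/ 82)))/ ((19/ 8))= -36080/ 171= -210.99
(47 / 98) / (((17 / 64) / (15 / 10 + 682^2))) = 99935536 / 119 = 839794.42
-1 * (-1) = 1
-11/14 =-0.79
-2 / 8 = -1 / 4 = -0.25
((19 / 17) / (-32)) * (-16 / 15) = 19 / 510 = 0.04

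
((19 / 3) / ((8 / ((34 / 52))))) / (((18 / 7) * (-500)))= -2261 / 5616000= -0.00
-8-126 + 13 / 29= -3873 / 29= -133.55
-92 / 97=-0.95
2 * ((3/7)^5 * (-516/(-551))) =250776/9260657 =0.03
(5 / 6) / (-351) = -5 / 2106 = -0.00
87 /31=2.81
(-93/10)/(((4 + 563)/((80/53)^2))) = -0.04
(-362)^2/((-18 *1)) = -65522/9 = -7280.22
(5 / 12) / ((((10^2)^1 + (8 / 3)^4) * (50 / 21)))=567 / 487840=0.00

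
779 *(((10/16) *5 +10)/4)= 81795/32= 2556.09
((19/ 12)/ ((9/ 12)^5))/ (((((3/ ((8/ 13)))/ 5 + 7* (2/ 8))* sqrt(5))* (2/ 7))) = 3.83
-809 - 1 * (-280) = -529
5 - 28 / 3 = -13 / 3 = -4.33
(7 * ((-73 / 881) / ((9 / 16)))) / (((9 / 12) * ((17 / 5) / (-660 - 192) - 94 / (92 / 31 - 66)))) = -0.92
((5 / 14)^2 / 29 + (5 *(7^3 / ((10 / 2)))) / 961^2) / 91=25037637 / 477685696124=0.00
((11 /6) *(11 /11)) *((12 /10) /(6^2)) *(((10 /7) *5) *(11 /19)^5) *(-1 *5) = -44289025 /311988474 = -0.14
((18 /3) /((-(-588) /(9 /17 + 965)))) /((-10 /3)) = -24621 /8330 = -2.96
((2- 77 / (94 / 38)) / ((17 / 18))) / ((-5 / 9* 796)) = 110889 / 1590010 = 0.07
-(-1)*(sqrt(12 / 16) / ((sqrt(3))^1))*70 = 35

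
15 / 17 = 0.88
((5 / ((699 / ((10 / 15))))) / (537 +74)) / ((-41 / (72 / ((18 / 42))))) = -560 / 17510649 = -0.00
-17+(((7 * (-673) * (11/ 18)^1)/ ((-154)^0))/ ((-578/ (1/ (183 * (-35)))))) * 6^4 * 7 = -2120317/ 88145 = -24.05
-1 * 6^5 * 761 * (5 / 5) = -5917536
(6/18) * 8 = 8/3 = 2.67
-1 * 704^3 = -348913664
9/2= 4.50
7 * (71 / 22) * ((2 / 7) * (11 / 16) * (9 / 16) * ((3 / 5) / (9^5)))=0.00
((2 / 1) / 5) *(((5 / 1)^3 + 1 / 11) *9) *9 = 222912 / 55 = 4052.95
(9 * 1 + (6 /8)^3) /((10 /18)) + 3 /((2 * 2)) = 5667 /320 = 17.71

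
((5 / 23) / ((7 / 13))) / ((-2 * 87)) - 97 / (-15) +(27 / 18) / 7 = 467738 / 70035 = 6.68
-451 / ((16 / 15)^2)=-101475 / 256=-396.39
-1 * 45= -45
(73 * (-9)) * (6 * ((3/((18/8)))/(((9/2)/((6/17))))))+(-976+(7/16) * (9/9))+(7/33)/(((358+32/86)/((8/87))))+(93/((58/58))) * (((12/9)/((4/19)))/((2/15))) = 3029.70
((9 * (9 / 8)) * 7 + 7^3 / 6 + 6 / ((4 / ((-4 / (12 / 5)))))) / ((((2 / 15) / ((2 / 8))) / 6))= 45195 / 32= 1412.34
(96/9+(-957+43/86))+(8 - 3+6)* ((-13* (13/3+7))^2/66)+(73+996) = 202015/54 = 3741.02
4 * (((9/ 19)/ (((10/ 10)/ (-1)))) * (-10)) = 360/ 19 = 18.95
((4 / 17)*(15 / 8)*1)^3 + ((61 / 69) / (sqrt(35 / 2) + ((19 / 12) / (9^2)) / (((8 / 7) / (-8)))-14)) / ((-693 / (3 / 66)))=533628*sqrt(70) / 3356213193641 + 1618258933182321 / 18844657623266552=0.09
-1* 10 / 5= -2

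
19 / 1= 19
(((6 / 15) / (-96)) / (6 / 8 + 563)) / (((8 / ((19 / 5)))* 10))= -19 / 54120000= -0.00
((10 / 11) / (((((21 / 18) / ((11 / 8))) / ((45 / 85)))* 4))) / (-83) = -135 / 79016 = -0.00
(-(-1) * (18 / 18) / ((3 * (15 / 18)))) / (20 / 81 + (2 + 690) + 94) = 81 / 159215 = 0.00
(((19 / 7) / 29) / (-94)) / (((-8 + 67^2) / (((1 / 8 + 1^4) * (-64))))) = 684 / 42753221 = 0.00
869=869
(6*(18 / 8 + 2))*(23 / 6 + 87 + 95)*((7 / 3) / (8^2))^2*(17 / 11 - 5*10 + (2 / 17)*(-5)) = -55673065 / 180224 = -308.91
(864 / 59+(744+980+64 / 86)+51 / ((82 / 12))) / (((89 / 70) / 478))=6079757954200 / 9257513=656737.72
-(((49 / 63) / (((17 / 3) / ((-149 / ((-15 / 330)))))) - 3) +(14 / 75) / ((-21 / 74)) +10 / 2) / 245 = -1726084 / 937125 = -1.84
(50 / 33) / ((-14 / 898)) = -22450 / 231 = -97.19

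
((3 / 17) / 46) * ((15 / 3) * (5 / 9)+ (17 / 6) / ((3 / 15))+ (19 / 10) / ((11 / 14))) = 19169 / 258060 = 0.07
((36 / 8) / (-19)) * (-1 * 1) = 9 / 38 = 0.24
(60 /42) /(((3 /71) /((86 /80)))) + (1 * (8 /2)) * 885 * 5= 1489853 /84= 17736.35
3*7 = 21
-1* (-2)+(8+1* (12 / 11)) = 122 / 11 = 11.09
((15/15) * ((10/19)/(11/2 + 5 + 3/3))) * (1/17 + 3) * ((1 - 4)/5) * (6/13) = -288/7429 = -0.04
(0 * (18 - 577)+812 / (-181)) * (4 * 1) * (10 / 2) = -16240 / 181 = -89.72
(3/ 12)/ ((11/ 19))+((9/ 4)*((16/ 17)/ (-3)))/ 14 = 1997/ 5236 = 0.38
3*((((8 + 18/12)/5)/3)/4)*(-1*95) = -361/8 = -45.12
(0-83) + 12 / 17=-1399 / 17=-82.29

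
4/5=0.80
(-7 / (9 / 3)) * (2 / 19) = -14 / 57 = -0.25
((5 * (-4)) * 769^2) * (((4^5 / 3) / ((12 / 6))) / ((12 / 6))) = -3027768320 / 3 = -1009256106.67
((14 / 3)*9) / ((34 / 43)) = 903 / 17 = 53.12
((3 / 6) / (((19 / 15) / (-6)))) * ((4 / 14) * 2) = -180 / 133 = -1.35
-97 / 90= -1.08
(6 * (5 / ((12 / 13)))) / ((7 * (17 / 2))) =65 / 119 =0.55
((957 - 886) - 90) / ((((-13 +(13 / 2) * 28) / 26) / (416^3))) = -210436096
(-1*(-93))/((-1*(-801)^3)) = 31/171307467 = 0.00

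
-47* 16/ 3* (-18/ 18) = 250.67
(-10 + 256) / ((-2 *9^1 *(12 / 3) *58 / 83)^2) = 282449 / 2906496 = 0.10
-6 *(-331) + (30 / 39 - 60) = 25048 / 13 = 1926.77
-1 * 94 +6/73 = -6856/73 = -93.92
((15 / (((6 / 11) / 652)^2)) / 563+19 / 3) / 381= 64307677 / 643509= 99.93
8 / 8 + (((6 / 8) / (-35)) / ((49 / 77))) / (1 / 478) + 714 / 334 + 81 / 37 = -32605423 / 3027710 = -10.77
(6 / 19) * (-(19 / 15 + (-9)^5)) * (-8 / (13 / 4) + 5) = 4496712 / 95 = 47333.81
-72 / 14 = -36 / 7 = -5.14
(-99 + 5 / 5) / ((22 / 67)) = -298.45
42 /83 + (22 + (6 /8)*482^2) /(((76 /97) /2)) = 1403009111 /3154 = 444834.85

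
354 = 354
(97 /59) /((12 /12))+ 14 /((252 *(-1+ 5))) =1.66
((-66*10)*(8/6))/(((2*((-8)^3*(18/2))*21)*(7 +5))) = 55/145152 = 0.00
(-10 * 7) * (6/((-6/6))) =420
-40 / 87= -0.46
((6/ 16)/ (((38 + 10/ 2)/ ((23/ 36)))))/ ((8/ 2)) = 23/ 16512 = 0.00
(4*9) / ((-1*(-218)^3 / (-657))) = -5913 / 2590058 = -0.00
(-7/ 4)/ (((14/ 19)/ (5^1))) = -95/ 8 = -11.88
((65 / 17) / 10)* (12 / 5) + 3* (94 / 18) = 16.58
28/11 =2.55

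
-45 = -45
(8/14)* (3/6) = 2/7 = 0.29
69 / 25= 2.76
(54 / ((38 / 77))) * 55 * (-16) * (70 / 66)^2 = -2058000 / 19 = -108315.79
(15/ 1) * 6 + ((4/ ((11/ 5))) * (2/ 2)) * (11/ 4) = 95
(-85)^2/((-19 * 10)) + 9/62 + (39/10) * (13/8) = -1486337/47120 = -31.54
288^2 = 82944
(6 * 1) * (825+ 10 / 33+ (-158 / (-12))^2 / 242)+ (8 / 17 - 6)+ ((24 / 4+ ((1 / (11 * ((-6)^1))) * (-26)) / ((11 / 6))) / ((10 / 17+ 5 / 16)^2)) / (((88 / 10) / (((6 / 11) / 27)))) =532528144031447 / 107568305460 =4950.60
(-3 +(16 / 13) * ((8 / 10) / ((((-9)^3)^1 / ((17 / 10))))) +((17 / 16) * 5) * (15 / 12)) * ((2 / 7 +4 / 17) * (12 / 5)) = 1710229979 / 375921000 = 4.55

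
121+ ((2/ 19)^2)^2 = 15768857/ 130321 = 121.00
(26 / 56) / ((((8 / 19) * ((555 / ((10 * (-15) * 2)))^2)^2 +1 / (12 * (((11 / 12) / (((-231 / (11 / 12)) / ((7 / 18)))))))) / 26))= -353210000 / 1579369603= -0.22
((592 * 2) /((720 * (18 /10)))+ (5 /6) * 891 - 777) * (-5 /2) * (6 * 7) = 190435 /54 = 3526.57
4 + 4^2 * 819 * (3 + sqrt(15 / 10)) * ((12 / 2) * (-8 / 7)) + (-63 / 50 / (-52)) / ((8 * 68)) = -381271321537 / 1414400 - 44928 * sqrt(6) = -379614.68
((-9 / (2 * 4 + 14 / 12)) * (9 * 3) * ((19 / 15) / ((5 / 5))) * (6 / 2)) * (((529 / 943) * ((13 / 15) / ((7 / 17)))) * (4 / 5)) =-95.15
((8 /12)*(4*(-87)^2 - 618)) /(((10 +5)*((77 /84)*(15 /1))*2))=39544 /825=47.93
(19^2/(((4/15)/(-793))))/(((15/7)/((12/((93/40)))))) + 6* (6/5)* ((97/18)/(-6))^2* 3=-2585674.19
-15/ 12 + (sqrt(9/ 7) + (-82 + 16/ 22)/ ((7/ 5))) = -18265/ 308 + 3*sqrt(7)/ 7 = -58.17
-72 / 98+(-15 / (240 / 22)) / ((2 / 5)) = -3271 / 784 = -4.17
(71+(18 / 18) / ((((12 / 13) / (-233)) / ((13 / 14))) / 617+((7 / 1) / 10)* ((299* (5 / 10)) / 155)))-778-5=-36130018064044 / 50850188837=-710.52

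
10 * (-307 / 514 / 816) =-1535 / 209712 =-0.01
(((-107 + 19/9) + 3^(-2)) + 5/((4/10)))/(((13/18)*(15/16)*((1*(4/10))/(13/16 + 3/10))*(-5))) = 75.81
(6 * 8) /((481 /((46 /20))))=552 /2405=0.23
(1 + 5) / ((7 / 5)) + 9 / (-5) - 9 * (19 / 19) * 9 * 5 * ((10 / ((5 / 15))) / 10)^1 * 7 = -8502.51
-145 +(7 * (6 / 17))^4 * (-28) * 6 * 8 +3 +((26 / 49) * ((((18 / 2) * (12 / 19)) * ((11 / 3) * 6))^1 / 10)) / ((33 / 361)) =-1026039617006 / 20462645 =-50142.08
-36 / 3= -12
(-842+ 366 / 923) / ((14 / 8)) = -3107200 / 6461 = -480.92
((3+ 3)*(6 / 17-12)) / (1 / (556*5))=-3302640 / 17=-194272.94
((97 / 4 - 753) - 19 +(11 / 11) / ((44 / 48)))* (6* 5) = -492795 / 22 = -22399.77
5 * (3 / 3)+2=7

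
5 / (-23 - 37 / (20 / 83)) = -100 / 3531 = -0.03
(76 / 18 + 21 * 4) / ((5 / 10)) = 1588 / 9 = 176.44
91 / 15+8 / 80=37 / 6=6.17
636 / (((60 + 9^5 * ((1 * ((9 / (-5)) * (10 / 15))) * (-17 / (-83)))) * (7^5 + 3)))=-4399 / 1680467123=-0.00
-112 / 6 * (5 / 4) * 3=-70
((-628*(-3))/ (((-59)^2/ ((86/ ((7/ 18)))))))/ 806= 1458216/ 9819901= 0.15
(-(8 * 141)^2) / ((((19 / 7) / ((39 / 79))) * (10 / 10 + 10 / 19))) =-151619.74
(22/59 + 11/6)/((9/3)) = 781/1062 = 0.74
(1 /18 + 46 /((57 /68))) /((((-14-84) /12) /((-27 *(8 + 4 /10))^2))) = -164348676 /475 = -345997.21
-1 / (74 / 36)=-18 / 37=-0.49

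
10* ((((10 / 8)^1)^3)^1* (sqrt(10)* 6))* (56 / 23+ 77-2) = 28695.74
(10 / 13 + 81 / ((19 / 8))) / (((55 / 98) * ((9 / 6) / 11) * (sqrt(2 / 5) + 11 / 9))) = 55715352 / 109421 -45585288 * sqrt(10) / 547105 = 245.70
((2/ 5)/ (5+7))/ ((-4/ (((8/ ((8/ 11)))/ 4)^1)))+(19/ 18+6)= 10127/ 1440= 7.03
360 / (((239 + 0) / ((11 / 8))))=495 / 239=2.07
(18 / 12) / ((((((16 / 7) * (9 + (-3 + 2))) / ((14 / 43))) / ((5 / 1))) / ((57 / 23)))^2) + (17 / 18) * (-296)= -279.48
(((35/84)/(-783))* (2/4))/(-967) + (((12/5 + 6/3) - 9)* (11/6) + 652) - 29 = 55839109453/90859320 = 614.57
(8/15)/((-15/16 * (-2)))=0.28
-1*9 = -9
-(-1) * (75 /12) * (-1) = -25 /4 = -6.25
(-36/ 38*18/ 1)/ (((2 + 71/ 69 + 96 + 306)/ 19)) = -22356/ 27947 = -0.80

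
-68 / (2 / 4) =-136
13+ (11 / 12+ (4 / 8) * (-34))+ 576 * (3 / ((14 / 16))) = 165629 / 84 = 1971.77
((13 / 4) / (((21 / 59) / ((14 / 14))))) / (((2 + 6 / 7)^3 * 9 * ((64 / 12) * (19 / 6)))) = 37583 / 14592000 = 0.00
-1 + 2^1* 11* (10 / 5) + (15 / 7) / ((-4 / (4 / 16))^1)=4801 / 112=42.87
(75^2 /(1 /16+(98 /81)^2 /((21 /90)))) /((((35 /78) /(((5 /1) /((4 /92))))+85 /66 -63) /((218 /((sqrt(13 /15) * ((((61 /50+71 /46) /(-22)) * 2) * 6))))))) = 274655834046000 * sqrt(195) /1716016392433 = 2235.04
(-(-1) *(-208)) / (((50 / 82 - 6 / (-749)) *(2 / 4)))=-12774944 / 18971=-673.39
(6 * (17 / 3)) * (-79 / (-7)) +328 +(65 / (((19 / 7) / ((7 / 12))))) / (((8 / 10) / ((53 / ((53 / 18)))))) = 1091689 / 1064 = 1026.02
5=5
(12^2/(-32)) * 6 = -27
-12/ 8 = -1.50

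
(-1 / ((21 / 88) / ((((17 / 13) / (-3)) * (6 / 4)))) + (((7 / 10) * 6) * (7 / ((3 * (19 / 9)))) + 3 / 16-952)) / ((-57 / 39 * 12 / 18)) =391900867 / 404320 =969.28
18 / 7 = 2.57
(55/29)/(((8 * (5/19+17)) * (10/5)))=1045/152192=0.01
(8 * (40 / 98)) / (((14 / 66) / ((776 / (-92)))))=-1024320 / 7889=-129.84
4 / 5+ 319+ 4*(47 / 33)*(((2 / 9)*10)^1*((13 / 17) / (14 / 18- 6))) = 891839 / 2805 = 317.95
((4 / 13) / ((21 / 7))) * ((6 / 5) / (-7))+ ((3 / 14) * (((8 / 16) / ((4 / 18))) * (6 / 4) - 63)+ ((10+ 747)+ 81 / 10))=1095357 / 1456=752.31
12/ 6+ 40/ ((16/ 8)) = 22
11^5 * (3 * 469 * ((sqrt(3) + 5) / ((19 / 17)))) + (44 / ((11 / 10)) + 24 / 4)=3852178869 * sqrt(3) / 19 + 19260895219 / 19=1364898144.21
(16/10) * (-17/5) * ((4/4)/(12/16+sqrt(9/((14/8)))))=3808/4275 - 4352 * sqrt(7)/4275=-1.80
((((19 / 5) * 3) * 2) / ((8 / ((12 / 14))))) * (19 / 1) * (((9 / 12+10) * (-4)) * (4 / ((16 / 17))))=-2375019 / 280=-8482.21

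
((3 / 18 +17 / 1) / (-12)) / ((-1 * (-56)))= -103 / 4032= -0.03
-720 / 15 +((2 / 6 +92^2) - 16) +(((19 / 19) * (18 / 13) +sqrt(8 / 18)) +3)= 109270 / 13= 8405.38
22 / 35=0.63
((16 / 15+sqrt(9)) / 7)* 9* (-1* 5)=-183 / 7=-26.14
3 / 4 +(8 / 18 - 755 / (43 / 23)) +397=-8735 / 1548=-5.64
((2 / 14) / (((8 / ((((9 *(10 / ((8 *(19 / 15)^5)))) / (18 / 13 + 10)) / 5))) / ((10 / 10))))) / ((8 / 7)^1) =88846875 / 93814438912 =0.00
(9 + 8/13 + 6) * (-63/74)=-13.29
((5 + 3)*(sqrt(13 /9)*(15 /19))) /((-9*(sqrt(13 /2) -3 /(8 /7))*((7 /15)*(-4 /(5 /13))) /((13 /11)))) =-80*sqrt(13) /209 -4160*sqrt(2) /4389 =-2.72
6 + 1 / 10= 61 / 10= 6.10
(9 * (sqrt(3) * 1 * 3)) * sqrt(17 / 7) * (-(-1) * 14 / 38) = 26.85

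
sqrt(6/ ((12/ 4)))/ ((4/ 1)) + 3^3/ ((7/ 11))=sqrt(2)/ 4 + 297/ 7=42.78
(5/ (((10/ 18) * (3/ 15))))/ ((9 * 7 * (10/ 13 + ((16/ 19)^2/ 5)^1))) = 117325/ 149646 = 0.78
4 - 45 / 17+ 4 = 91 / 17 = 5.35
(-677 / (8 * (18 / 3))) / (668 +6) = -677 / 32352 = -0.02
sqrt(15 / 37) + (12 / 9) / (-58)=-2 / 87 + sqrt(555) / 37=0.61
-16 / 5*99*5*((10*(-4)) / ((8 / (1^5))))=7920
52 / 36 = 13 / 9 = 1.44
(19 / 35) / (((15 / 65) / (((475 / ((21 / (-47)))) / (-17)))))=1102855 / 7497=147.11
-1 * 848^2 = -719104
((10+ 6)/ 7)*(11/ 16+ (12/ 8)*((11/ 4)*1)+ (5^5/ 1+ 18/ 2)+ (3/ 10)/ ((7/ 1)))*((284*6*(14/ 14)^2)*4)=11980885344/ 245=48901572.83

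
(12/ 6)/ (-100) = -1/ 50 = -0.02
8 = 8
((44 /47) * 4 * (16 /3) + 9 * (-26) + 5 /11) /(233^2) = -331253 /84202239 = -0.00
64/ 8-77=-69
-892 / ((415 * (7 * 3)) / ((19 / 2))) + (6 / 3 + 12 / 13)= 221008 / 113295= 1.95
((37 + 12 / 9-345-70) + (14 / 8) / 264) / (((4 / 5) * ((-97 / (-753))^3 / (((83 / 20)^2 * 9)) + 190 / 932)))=-817771089646288473291 / 354110872159054912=-2309.36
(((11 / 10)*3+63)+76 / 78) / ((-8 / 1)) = -26237 / 3120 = -8.41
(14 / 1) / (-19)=-14 / 19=-0.74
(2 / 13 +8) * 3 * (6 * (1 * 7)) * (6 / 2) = 40068 / 13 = 3082.15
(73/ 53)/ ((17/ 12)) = 876/ 901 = 0.97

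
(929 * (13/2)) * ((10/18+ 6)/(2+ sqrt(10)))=-712543/54+ 712543 * sqrt(10)/108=7668.27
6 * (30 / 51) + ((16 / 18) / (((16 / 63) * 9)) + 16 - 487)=-142927 / 306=-467.08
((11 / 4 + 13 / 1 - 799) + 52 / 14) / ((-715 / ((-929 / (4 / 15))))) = -4679373 / 1232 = -3798.19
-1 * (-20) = 20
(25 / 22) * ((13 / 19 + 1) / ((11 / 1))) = 400 / 2299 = 0.17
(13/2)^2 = 169/4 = 42.25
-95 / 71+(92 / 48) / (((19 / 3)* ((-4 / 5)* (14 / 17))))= -543125 / 302176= -1.80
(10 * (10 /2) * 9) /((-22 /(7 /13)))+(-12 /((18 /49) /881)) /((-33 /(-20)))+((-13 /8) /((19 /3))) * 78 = -155370337 /8892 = -17473.05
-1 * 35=-35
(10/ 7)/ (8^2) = 5/ 224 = 0.02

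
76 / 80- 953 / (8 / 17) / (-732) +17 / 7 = 1259507 / 204960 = 6.15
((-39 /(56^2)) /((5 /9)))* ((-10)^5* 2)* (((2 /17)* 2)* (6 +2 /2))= 877500 /119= 7373.95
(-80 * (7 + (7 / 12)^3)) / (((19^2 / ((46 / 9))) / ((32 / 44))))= -5721940 / 964953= -5.93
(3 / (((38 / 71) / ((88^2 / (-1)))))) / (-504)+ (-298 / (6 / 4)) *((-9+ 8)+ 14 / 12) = 63458 / 1197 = 53.01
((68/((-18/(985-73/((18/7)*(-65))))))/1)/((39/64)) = -1254421568/205335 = -6109.15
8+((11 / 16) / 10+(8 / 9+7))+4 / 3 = 24899 / 1440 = 17.29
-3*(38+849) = -2661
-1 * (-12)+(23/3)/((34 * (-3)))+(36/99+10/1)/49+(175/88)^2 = 934192265/58056768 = 16.09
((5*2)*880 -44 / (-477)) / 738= 11.92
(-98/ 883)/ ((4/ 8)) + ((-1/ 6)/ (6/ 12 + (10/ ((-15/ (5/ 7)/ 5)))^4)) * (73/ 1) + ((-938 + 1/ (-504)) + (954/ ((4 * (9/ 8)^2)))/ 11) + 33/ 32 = -1044738236558879/ 1135049368992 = -920.43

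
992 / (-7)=-992 / 7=-141.71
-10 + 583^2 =339879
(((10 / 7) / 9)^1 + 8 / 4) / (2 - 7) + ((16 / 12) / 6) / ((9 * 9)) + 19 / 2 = 9.07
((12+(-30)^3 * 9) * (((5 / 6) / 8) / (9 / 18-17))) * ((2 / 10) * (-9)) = -60747 / 22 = -2761.23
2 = 2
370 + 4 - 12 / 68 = 6355 / 17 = 373.82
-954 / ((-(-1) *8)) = -119.25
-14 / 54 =-7 / 27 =-0.26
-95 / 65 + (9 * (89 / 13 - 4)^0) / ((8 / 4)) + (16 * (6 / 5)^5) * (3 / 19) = 14395073 / 1543750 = 9.32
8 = 8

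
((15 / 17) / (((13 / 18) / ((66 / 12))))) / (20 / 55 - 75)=-16335 / 181441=-0.09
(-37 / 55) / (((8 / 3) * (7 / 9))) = -999 / 3080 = -0.32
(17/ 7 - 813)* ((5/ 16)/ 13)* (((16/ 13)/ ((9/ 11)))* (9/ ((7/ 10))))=-3120700/ 8281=-376.85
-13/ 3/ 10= -13/ 30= -0.43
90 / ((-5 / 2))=-36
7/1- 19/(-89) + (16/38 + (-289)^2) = 141246921/1691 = 83528.63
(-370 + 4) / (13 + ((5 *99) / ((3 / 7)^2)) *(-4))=122 / 3589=0.03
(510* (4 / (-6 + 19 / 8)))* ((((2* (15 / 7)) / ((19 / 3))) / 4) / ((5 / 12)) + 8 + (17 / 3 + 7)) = -45739520 / 3857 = -11858.83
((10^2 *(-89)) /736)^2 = 4950625 /33856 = 146.23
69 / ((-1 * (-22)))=69 / 22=3.14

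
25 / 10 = 5 / 2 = 2.50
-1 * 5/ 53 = -5/ 53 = -0.09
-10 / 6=-5 / 3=-1.67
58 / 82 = 29 / 41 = 0.71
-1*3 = -3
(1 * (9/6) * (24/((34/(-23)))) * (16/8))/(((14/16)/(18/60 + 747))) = -24750576/595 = -41597.61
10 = 10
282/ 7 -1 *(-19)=415/ 7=59.29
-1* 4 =-4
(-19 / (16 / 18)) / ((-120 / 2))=57 / 160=0.36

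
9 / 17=0.53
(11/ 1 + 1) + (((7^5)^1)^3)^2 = 22539340290692258087863261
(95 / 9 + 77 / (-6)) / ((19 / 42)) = -287 / 57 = -5.04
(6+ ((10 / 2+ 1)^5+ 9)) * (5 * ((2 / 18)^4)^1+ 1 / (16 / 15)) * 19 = 4860038785 / 34992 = 138890.00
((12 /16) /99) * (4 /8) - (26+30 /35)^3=-1754193065 /90552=-19372.22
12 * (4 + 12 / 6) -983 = -911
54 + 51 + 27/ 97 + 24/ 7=73812/ 679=108.71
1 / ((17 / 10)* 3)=10 / 51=0.20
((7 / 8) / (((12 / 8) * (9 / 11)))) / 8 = 77 / 864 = 0.09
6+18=24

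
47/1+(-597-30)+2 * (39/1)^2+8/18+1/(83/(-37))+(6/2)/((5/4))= 9204529/3735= 2464.40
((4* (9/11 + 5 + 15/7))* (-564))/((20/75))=-67350.39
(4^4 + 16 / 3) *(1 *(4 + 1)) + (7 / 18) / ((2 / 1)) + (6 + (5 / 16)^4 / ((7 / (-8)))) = 677556743 / 516096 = 1312.85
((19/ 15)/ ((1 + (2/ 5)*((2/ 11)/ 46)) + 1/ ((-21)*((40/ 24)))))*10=168245/ 12924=13.02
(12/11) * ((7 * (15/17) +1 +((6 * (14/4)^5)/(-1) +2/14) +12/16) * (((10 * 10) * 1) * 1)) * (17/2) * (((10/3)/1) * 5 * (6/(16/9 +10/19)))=-1918855659375/15169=-126498494.26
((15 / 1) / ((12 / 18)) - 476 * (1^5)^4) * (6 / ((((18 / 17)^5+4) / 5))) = -19317154485 / 7568996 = -2552.14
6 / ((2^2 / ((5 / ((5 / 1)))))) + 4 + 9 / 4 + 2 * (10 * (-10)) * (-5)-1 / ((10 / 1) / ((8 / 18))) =181387 / 180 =1007.71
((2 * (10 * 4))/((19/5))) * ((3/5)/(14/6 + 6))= 1.52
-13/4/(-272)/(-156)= -1/13056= -0.00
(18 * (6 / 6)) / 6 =3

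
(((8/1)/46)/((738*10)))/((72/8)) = 1/381915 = 0.00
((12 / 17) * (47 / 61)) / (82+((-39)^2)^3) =564 / 3648937365191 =0.00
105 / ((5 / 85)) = 1785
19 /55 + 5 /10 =0.85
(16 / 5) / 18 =0.18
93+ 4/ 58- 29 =1858/ 29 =64.07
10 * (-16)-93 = -253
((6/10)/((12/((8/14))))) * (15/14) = 3/98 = 0.03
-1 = -1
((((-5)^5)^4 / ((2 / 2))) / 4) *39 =3719329833984375 / 4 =929832458496093.75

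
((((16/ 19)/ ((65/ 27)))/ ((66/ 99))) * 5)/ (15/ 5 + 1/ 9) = 1458/ 1729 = 0.84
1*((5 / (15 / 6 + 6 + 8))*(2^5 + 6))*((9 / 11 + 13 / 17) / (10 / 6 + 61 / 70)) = 7.18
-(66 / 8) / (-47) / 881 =33 / 165628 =0.00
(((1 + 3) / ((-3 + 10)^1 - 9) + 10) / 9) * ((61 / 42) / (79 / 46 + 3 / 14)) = 0.67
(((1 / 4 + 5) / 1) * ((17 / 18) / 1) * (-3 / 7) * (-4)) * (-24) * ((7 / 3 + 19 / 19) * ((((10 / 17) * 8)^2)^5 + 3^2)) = -429497455357804161640 / 118587876497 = -3621765293.76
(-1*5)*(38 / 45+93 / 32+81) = -122041 / 288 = -423.75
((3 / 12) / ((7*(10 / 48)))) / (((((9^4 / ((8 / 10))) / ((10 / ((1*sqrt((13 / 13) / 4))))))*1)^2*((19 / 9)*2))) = 256 / 1060224795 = 0.00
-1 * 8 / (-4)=2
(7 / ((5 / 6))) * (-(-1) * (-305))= -2562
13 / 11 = 1.18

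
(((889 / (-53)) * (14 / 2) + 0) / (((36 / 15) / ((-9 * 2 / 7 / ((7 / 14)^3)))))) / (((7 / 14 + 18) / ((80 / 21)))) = 406400 / 1961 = 207.24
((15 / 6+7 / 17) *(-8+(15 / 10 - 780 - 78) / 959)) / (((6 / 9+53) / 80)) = -101318580 / 2624783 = -38.60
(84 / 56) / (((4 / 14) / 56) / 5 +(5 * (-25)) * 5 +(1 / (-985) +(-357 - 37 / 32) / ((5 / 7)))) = -2316720 / 1739731223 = -0.00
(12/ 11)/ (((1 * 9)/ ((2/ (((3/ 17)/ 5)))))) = 680/ 99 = 6.87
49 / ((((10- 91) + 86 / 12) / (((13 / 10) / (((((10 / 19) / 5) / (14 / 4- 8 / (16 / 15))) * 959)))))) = 10374 / 303455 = 0.03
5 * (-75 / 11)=-375 / 11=-34.09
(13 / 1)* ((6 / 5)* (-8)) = -624 / 5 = -124.80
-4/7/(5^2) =-4/175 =-0.02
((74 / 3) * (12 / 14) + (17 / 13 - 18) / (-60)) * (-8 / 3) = -233918 / 4095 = -57.12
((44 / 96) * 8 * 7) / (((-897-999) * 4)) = -77 / 22752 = -0.00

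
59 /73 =0.81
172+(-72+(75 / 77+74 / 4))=18399 / 154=119.47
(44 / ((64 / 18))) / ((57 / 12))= 99 / 38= 2.61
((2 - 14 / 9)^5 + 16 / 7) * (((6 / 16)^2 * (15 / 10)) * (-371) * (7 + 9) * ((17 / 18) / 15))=-53606797 / 295245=-181.57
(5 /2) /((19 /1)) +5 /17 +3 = 2213 /646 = 3.43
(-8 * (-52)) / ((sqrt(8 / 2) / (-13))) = -2704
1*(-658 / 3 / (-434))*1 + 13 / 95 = 5674 / 8835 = 0.64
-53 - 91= -144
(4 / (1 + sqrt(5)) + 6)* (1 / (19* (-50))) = -1 / 190-sqrt(5) / 950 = -0.01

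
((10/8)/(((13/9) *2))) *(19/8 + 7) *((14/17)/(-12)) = -7875/28288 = -0.28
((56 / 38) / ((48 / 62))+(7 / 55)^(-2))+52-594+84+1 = -2197319 / 5586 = -393.36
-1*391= -391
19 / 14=1.36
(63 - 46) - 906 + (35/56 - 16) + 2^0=-7227/8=-903.38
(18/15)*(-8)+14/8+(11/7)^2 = -5273/980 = -5.38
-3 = -3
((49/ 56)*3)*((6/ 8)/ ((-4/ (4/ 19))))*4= -63/ 152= -0.41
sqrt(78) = 8.83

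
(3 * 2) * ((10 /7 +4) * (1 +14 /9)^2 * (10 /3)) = 709.07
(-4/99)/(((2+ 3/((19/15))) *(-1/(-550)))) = -3800/747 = -5.09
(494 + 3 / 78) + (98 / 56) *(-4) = 12663 / 26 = 487.04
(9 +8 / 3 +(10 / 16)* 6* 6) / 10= 3.42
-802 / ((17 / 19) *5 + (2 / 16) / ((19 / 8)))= -7619 / 43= -177.19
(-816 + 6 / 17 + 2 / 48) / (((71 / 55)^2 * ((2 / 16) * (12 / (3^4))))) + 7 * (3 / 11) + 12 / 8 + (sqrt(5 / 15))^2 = -298923857657 / 11312004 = -26425.37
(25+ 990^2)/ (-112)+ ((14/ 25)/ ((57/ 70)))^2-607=-85128350933/ 9097200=-9357.64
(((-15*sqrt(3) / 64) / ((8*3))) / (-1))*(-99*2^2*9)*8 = -4455*sqrt(3) / 16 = -482.27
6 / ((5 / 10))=12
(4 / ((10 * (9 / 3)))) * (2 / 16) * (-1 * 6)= -1 / 10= -0.10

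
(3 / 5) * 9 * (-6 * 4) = -648 / 5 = -129.60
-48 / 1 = -48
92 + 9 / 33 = 1015 / 11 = 92.27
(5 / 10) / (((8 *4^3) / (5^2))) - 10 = -10215 / 1024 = -9.98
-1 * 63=-63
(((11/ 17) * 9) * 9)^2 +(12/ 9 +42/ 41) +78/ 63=228142095/ 82943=2750.59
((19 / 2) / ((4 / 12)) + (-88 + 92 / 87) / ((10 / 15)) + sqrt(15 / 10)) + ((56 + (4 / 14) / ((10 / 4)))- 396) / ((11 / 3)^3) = -293993071 / 2701930 + sqrt(6) / 2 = -107.58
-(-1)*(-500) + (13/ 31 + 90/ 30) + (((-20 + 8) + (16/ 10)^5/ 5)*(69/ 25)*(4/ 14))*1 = -42754912246/ 84765625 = -504.39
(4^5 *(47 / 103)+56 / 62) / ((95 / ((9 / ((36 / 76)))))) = 93.63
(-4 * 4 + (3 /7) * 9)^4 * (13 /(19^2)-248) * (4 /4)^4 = -4672738946875 /866761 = -5391035.07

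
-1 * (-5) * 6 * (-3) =-90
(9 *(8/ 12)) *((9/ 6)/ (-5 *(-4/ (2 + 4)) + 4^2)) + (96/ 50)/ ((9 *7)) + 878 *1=26750203/ 30450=878.50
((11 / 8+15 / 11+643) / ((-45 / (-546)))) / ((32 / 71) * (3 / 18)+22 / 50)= 141210125 / 9284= 15210.05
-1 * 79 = -79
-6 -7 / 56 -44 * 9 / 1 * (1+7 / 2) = -14305 / 8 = -1788.12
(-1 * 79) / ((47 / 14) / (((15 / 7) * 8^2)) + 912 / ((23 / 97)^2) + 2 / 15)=-26746240 / 5491898549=-0.00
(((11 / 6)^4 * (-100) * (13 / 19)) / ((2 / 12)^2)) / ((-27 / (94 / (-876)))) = -223641275 / 2022246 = -110.59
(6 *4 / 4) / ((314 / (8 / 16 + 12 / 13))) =111 / 4082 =0.03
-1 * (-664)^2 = -440896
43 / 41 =1.05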